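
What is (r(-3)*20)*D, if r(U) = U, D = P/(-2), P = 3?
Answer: 90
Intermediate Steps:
D = -3/2 (D = 3/(-2) = 3*(-½) = -3/2 ≈ -1.5000)
(r(-3)*20)*D = -3*20*(-3/2) = -60*(-3/2) = 90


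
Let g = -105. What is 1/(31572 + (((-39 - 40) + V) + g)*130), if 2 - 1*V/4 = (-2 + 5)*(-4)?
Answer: 1/14932 ≈ 6.6970e-5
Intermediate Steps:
V = 56 (V = 8 - 4*(-2 + 5)*(-4) = 8 - 12*(-4) = 8 - 4*(-12) = 8 + 48 = 56)
1/(31572 + (((-39 - 40) + V) + g)*130) = 1/(31572 + (((-39 - 40) + 56) - 105)*130) = 1/(31572 + ((-79 + 56) - 105)*130) = 1/(31572 + (-23 - 105)*130) = 1/(31572 - 128*130) = 1/(31572 - 16640) = 1/14932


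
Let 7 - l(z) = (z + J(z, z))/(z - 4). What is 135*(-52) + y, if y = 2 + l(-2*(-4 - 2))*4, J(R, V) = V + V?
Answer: -7008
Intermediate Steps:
J(R, V) = 2*V
l(z) = 7 - 3*z/(-4 + z) (l(z) = 7 - (z + 2*z)/(z - 4) = 7 - 3*z/(-4 + z))
y = 12 (y = 2 + (4*(-7 - 2*(-4 - 2))/(-4 - 2*(-4 - 2)))*4 = 2 + (4*(-7 - 2*(-6))/(-4 - 2*(-6)))*4 = 2 + (4*(-7 + 12)/(-4 + 12))*4 = 2 + (4*5/8)*4 = 2 + (4*(1/8)*5)*4 = 2 + (5/2)*4 = 2 + 10 = 12)
135*(-52) + y = 135*(-52) + 12 = -7020 + 12 = -7008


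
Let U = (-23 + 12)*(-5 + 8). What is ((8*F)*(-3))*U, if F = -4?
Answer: -3168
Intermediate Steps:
U = -33 (U = -11*3 = -33)
((8*F)*(-3))*U = ((8*(-4))*(-3))*(-33) = -32*(-3)*(-33) = 96*(-33) = -3168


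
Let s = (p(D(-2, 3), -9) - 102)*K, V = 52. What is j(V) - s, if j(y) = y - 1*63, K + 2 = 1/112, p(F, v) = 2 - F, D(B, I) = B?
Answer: -1649/8 ≈ -206.13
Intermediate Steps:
K = -223/112 (K = -2 + 1/112 = -223/112 ≈ -1.9911)
s = 1561/8 (s = ((2 - 1*(-2)) - 102)*(-223/112) = ((2 + 2) - 102)*(-223/112) = (4 - 102)*(-223/112) = -98*(-223/112) = 1561/8 ≈ 195.13)
j(y) = -63 + y (j(y) = y - 63 = -63 + y)
j(V) - s = (-63 + 52) - 1*1561/8 = -11 - 1561/8 = -1649/8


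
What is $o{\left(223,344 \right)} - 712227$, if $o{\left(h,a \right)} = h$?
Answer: $-712004$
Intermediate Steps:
$o{\left(223,344 \right)} - 712227 = 223 - 712227 = -712004$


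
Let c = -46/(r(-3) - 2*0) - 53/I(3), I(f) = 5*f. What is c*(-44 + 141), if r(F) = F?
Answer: 5723/5 ≈ 1144.6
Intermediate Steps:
c = 59/5 (c = -46/(-3 - 2*0) - 53/(5*3) = -46/(-3 + 0) - 53/15 = -46/(-3) - 53*1/15 = -46*(-⅓) - 53/15 = 46/3 - 53/15 = 59/5 ≈ 11.800)
c*(-44 + 141) = 59*(-44 + 141)/5 = (59/5)*97 = 5723/5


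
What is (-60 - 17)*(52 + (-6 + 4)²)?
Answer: -4312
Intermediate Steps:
(-60 - 17)*(52 + (-6 + 4)²) = -77*(52 + (-2)²) = -77*(52 + 4) = -77*56 = -4312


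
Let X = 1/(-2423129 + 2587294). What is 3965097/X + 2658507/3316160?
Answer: 2158588522927079307/3316160 ≈ 6.5093e+11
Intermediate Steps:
X = 1/164165 ≈ 6.0914e-6
3965097/X + 2658507/3316160 = 3965097/(1/164165) + 2658507/3316160 = 3965097*164165 + 2658507*(1/3316160) = 650930149005 + 2658507/3316160 = 2158588522927079307/3316160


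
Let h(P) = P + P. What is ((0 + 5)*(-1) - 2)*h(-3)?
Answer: 42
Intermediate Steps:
h(P) = 2*P
((0 + 5)*(-1) - 2)*h(-3) = ((0 + 5)*(-1) - 2)*(2*(-3)) = (5*(-1) - 2)*(-6) = (-5 - 2)*(-6) = -7*(-6) = 42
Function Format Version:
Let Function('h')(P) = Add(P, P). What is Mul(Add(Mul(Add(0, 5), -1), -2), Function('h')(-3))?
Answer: 42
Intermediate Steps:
Function('h')(P) = Mul(2, P)
Mul(Add(Mul(Add(0, 5), -1), -2), Function('h')(-3)) = Mul(Add(Mul(Add(0, 5), -1), -2), Mul(2, -3)) = Mul(Add(Mul(5, -1), -2), -6) = Mul(Add(-5, -2), -6) = Mul(-7, -6) = 42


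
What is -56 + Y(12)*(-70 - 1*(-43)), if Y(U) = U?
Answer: -380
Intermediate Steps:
-56 + Y(12)*(-70 - 1*(-43)) = -56 + 12*(-70 - 1*(-43)) = -56 + 12*(-70 + 43) = -56 + 12*(-27) = -56 - 324 = -380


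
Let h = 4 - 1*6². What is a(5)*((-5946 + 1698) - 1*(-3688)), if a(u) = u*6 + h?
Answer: 1120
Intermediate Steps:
h = -32 (h = 4 - 1*36 = 4 - 36 = -32)
a(u) = -32 + 6*u (a(u) = u*6 - 32 = 6*u - 32 = -32 + 6*u)
a(5)*((-5946 + 1698) - 1*(-3688)) = (-32 + 6*5)*((-5946 + 1698) - 1*(-3688)) = (-32 + 30)*(-4248 + 3688) = -2*(-560) = 1120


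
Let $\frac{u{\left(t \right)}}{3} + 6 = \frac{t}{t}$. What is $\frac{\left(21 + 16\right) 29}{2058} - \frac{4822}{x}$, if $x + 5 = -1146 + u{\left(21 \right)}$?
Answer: $\frac{5587397}{1199814} \approx 4.6569$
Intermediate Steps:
$u{\left(t \right)} = -15$ ($u{\left(t \right)} = -18 + 3 \frac{t}{t} = -18 + 3 \cdot 1 = -18 + 3 = -15$)
$x = -1166$ ($x = -5 - 1161 = -1166$)
$\frac{\left(21 + 16\right) 29}{2058} - \frac{4822}{x} = \frac{\left(21 + 16\right) 29}{2058} - \frac{4822}{-1166} = 37 \cdot 29 \cdot \frac{1}{2058} - - \frac{2411}{583} = 1073 \cdot \frac{1}{2058} + \frac{2411}{583} = \frac{1073}{2058} + \frac{2411}{583} = \frac{5587397}{1199814}$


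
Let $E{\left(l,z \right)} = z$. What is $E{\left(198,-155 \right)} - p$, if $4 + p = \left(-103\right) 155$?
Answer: $15814$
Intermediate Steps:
$p = -15969$ ($p = -4 - 15965 = -15969$)
$E{\left(198,-155 \right)} - p = -155 - -15969 = -155 + 15969 = 15814$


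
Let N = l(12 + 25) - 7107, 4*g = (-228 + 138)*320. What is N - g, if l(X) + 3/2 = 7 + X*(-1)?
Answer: 123/2 ≈ 61.500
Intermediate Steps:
l(X) = 11/2 - X (l(X) = -3/2 + (7 + X*(-1)) = -3/2 + (7 - X) = 11/2 - X)
g = -7200 (g = ((-228 + 138)*320)/4 = (-90*320)/4 = (¼)*(-28800) = -7200)
N = -14277/2 (N = (11/2 - (12 + 25)) - 7107 = (11/2 - 1*37) - 7107 = (11/2 - 37) - 7107 = -63/2 - 7107 = -14277/2 ≈ -7138.5)
N - g = -14277/2 - 1*(-7200) = -14277/2 + 7200 = 123/2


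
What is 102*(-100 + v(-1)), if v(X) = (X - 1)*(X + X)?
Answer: -9792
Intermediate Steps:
v(X) = 2*X*(-1 + X) (v(X) = (-1 + X)*(2*X) = 2*X*(-1 + X))
102*(-100 + v(-1)) = 102*(-100 + 2*(-1)*(-1 - 1)) = 102*(-100 + 2*(-1)*(-2)) = 102*(-100 + 4) = 102*(-96) = -9792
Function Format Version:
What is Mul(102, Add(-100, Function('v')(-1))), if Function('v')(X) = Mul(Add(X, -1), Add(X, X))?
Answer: -9792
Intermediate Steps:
Function('v')(X) = Mul(2, X, Add(-1, X)) (Function('v')(X) = Mul(Add(-1, X), Mul(2, X)) = Mul(2, X, Add(-1, X)))
Mul(102, Add(-100, Function('v')(-1))) = Mul(102, Add(-100, Mul(2, -1, Add(-1, -1)))) = Mul(102, Add(-100, Mul(2, -1, -2))) = Mul(102, Add(-100, 4)) = Mul(102, -96) = -9792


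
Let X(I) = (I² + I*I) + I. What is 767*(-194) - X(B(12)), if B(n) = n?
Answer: -149098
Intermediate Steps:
X(I) = I + 2*I² (X(I) = (I² + I²) + I = 2*I² + I = I + 2*I²)
767*(-194) - X(B(12)) = 767*(-194) - 12*(1 + 2*12) = -148798 - 12*(1 + 24) = -148798 - 12*25 = -148798 - 1*300 = -148798 - 300 = -149098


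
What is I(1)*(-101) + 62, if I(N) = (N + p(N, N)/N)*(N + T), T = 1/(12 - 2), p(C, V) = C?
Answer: -801/5 ≈ -160.20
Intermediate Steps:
T = ⅒ (T = 1/10 = ⅒ ≈ 0.10000)
I(N) = (1 + N)*(⅒ + N) (I(N) = (N + N/N)*(N + ⅒) = (N + 1)*(⅒ + N) = (1 + N)*(⅒ + N))
I(1)*(-101) + 62 = (⅒ + 1² + (11/10)*1)*(-101) + 62 = (⅒ + 1 + 11/10)*(-101) + 62 = (11/5)*(-101) + 62 = -1111/5 + 62 = -801/5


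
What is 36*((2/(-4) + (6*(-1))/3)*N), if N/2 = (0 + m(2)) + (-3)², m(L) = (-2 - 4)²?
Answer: -8100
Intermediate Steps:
m(L) = 36 (m(L) = (-6)² = 36)
N = 90 (N = 2*((0 + 36) + (-3)²) = 2*(36 + 9) = 2*45 = 90)
36*((2/(-4) + (6*(-1))/3)*N) = 36*((2/(-4) + (6*(-1))/3)*90) = 36*((2*(-¼) - 6*⅓)*90) = 36*((-½ - 2)*90) = 36*(-5/2*90) = 36*(-225) = -8100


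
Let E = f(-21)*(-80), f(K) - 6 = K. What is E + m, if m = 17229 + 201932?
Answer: 220361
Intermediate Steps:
f(K) = 6 + K
E = 1200 (E = (6 - 21)*(-80) = -15*(-80) = 1200)
m = 219161
E + m = 1200 + 219161 = 220361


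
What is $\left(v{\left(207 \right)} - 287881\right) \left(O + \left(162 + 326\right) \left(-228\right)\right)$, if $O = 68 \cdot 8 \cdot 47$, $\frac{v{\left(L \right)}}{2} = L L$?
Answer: $17326274368$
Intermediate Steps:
$v{\left(L \right)} = 2 L^{2}$ ($v{\left(L \right)} = 2 L L = 2 L^{2}$)
$O = 25568$ ($O = 544 \cdot 47 = 25568$)
$\left(v{\left(207 \right)} - 287881\right) \left(O + \left(162 + 326\right) \left(-228\right)\right) = \left(2 \cdot 207^{2} - 287881\right) \left(25568 + \left(162 + 326\right) \left(-228\right)\right) = \left(2 \cdot 42849 - 287881\right) \left(25568 + 488 \left(-228\right)\right) = \left(85698 - 287881\right) \left(25568 - 111264\right) = \left(-202183\right) \left(-85696\right) = 17326274368$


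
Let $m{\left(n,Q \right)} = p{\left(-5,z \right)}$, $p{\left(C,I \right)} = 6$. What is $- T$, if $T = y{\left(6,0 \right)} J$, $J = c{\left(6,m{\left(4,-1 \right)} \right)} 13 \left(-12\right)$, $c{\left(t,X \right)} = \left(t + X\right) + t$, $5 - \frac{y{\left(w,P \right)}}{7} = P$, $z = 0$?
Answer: $98280$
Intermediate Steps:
$y{\left(w,P \right)} = 35 - 7 P$
$m{\left(n,Q \right)} = 6$
$c{\left(t,X \right)} = X + 2 t$ ($c{\left(t,X \right)} = \left(X + t\right) + t = X + 2 t$)
$J = -2808$ ($J = \left(6 + 2 \cdot 6\right) 13 \left(-12\right) = \left(6 + 12\right) 13 \left(-12\right) = 18 \cdot 13 \left(-12\right) = 234 \left(-12\right) = -2808$)
$T = -98280$ ($T = \left(35 - 0\right) \left(-2808\right) = \left(35 + 0\right) \left(-2808\right) = 35 \left(-2808\right) = -98280$)
$- T = \left(-1\right) \left(-98280\right) = 98280$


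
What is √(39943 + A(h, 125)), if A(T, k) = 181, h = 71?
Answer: 2*√10031 ≈ 200.31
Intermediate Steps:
√(39943 + A(h, 125)) = √(39943 + 181) = √40124 = 2*√10031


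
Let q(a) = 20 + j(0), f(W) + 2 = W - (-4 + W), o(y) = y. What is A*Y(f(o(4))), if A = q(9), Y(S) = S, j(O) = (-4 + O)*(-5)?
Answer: 80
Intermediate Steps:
j(O) = 20 - 5*O
f(W) = 2 (f(W) = -2 + (W - (-4 + W)) = -2 + (W + (4 - W)) = -2 + 4 = 2)
q(a) = 40 (q(a) = 20 + (20 - 5*0) = 20 + (20 + 0) = 20 + 20 = 40)
A = 40
A*Y(f(o(4))) = 40*2 = 80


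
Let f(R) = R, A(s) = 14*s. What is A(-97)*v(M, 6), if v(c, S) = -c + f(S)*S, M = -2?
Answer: -51604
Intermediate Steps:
v(c, S) = S² - c (v(c, S) = -c + S*S = -c + S² = S² - c)
A(-97)*v(M, 6) = (14*(-97))*(6² - 1*(-2)) = -1358*(36 + 2) = -1358*38 = -51604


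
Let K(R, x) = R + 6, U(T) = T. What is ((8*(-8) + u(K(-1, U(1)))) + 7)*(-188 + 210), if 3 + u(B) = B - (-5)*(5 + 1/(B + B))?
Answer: -649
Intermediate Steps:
K(R, x) = 6 + R
u(B) = 22 + B + 5/(2*B) (u(B) = -3 + (B - (-5)*(5 + 1/(B + B))) = -3 + (B - (-5)*(5 + 1/(2*B))) = -3 + (B - (-25 - 5/(2*B))) = -3 + (B + (25 + 5/(2*B))) = -3 + (25 + B + 5/(2*B)) = 22 + B + 5/(2*B))
((8*(-8) + u(K(-1, U(1)))) + 7)*(-188 + 210) = ((8*(-8) + (22 + (6 - 1) + 5/(2*(6 - 1)))) + 7)*(-188 + 210) = ((-64 + (22 + 5 + (5/2)/5)) + 7)*22 = ((-64 + (22 + 5 + (5/2)*(⅕))) + 7)*22 = ((-64 + (22 + 5 + ½)) + 7)*22 = ((-64 + 55/2) + 7)*22 = (-73/2 + 7)*22 = -59/2*22 = -649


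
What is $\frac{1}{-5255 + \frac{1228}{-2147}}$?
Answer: $- \frac{2147}{11283713} \approx -0.00019027$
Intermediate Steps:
$\frac{1}{-5255 + \frac{1228}{-2147}} = \frac{1}{-5255 + 1228 \left(- \frac{1}{2147}\right)} = \frac{1}{-5255 - \frac{1228}{2147}} = \frac{1}{- \frac{11283713}{2147}} = - \frac{2147}{11283713}$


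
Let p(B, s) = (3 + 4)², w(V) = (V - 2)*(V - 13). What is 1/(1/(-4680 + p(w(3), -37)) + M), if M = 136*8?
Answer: 4631/5038527 ≈ 0.00091912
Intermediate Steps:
w(V) = (-13 + V)*(-2 + V) (w(V) = (-2 + V)*(-13 + V) = (-13 + V)*(-2 + V))
p(B, s) = 49 (p(B, s) = 7² = 49)
M = 1088
1/(1/(-4680 + p(w(3), -37)) + M) = 1/(1/(-4680 + 49) + 1088) = 1/(1/(-4631) + 1088) = 1/(-1/4631 + 1088) = 1/(5038527/4631) = 4631/5038527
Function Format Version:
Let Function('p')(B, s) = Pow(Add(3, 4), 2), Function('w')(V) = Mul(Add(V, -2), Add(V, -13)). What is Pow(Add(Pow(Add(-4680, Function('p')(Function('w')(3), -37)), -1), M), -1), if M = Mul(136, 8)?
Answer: Rational(4631, 5038527) ≈ 0.00091912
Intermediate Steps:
Function('w')(V) = Mul(Add(-13, V), Add(-2, V)) (Function('w')(V) = Mul(Add(-2, V), Add(-13, V)) = Mul(Add(-13, V), Add(-2, V)))
Function('p')(B, s) = 49 (Function('p')(B, s) = Pow(7, 2) = 49)
M = 1088
Pow(Add(Pow(Add(-4680, Function('p')(Function('w')(3), -37)), -1), M), -1) = Pow(Add(Pow(Add(-4680, 49), -1), 1088), -1) = Pow(Add(Pow(-4631, -1), 1088), -1) = Pow(Add(Rational(-1, 4631), 1088), -1) = Pow(Rational(5038527, 4631), -1) = Rational(4631, 5038527)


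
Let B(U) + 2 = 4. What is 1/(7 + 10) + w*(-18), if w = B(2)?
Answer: -611/17 ≈ -35.941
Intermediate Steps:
B(U) = 2 (B(U) = -2 + 4 = 2)
w = 2
1/(7 + 10) + w*(-18) = 1/(7 + 10) + 2*(-18) = 1/17 - 36 = -611/17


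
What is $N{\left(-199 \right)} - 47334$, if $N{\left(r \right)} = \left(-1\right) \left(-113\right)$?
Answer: $-47221$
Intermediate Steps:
$N{\left(r \right)} = 113$
$N{\left(-199 \right)} - 47334 = 113 - 47334 = -47221$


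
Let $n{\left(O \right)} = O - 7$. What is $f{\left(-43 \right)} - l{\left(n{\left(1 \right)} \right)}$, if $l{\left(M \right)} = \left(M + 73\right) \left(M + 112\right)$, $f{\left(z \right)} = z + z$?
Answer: $-7188$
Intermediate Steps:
$n{\left(O \right)} = -7 + O$ ($n{\left(O \right)} = O - 7 = -7 + O$)
$f{\left(z \right)} = 2 z$
$l{\left(M \right)} = \left(73 + M\right) \left(112 + M\right)$
$f{\left(-43 \right)} - l{\left(n{\left(1 \right)} \right)} = 2 \left(-43\right) - \left(8176 + \left(-7 + 1\right)^{2} + 185 \left(-7 + 1\right)\right) = -86 - \left(8176 + \left(-6\right)^{2} + 185 \left(-6\right)\right) = -86 - \left(8176 + 36 - 1110\right) = -86 - 7102 = -7188$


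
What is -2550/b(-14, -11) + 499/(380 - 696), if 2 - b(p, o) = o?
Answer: -812287/4108 ≈ -197.73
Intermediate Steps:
b(p, o) = 2 - o
-2550/b(-14, -11) + 499/(380 - 696) = -2550/(2 - 1*(-11)) + 499/(380 - 696) = -2550/(2 + 11) + 499/(-316) = -2550/13 + 499*(-1/316) = -2550*1/13 - 499/316 = -2550/13 - 499/316 = -812287/4108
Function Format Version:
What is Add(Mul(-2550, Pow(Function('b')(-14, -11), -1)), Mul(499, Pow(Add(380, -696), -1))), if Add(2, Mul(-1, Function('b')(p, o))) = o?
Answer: Rational(-812287, 4108) ≈ -197.73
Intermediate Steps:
Function('b')(p, o) = Add(2, Mul(-1, o))
Add(Mul(-2550, Pow(Function('b')(-14, -11), -1)), Mul(499, Pow(Add(380, -696), -1))) = Add(Mul(-2550, Pow(Add(2, Mul(-1, -11)), -1)), Mul(499, Pow(Add(380, -696), -1))) = Add(Mul(-2550, Pow(Add(2, 11), -1)), Mul(499, Pow(-316, -1))) = Add(Mul(-2550, Pow(13, -1)), Mul(499, Rational(-1, 316))) = Add(Mul(-2550, Rational(1, 13)), Rational(-499, 316)) = Add(Rational(-2550, 13), Rational(-499, 316)) = Rational(-812287, 4108)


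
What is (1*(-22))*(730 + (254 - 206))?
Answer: -17116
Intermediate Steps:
(1*(-22))*(730 + (254 - 206)) = -22*(730 + 48) = -22*778 = -17116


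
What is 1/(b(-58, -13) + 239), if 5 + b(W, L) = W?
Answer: 1/176 ≈ 0.0056818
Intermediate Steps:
b(W, L) = -5 + W
1/(b(-58, -13) + 239) = 1/((-5 - 58) + 239) = 1/(-63 + 239) = 1/176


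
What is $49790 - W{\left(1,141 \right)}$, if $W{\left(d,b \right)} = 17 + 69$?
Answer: $49704$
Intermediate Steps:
$W{\left(d,b \right)} = 86$
$49790 - W{\left(1,141 \right)} = 49790 - 86 = 49704$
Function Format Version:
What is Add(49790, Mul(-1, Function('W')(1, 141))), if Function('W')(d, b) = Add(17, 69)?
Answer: 49704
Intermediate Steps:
Function('W')(d, b) = 86
Add(49790, Mul(-1, Function('W')(1, 141))) = Add(49790, Mul(-1, 86)) = Add(49790, -86) = 49704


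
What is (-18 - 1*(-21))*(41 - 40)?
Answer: 3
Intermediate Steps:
(-18 - 1*(-21))*(41 - 40) = (-18 + 21)*1 = 3*1 = 3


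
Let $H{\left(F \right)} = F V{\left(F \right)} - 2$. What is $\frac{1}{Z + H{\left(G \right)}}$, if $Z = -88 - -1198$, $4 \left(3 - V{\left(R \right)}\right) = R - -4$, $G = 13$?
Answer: $\frac{4}{4367} \approx 0.00091596$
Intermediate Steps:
$V{\left(R \right)} = 2 - \frac{R}{4}$ ($V{\left(R \right)} = 3 - \frac{R - -4}{4} = 3 - \frac{R + 4}{4} = 3 - \frac{4 + R}{4} = 3 - \left(1 + \frac{R}{4}\right) = 2 - \frac{R}{4}$)
$Z = 1110$ ($Z = -88 + 1198 = 1110$)
$H{\left(F \right)} = -2 + F \left(2 - \frac{F}{4}\right)$ ($H{\left(F \right)} = F \left(2 - \frac{F}{4}\right) - 2 = -2 + F \left(2 - \frac{F}{4}\right)$)
$\frac{1}{Z + H{\left(G \right)}} = \frac{1}{1110 - \left(2 + \frac{13 \left(-8 + 13\right)}{4}\right)} = \frac{1}{1110 - \left(2 + \frac{13}{4} \cdot 5\right)} = \frac{1}{1110 - \frac{73}{4}} = \frac{1}{\frac{4367}{4}} = \frac{4}{4367}$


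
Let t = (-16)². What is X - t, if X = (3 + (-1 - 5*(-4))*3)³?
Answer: 215744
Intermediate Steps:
t = 256
X = 216000 (X = (3 + (-1 + 20)*3)³ = (3 + 19*3)³ = (3 + 57)³ = 60³ = 216000)
X - t = 216000 - 1*256 = 216000 - 256 = 215744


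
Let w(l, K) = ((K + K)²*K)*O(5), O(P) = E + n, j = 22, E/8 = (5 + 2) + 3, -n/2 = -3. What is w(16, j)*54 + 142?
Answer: 197797390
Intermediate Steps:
n = 6 (n = -2*(-3) = 6)
E = 80 (E = 8*((5 + 2) + 3) = 8*(7 + 3) = 8*10 = 80)
O(P) = 86 (O(P) = 80 + 6 = 86)
w(l, K) = 344*K³ (w(l, K) = ((K + K)²*K)*86 = ((2*K)²*K)*86 = ((4*K²)*K)*86 = (4*K³)*86 = 344*K³)
w(16, j)*54 + 142 = (344*22³)*54 + 142 = (344*10648)*54 + 142 = 3662912*54 + 142 = 197797248 + 142 = 197797390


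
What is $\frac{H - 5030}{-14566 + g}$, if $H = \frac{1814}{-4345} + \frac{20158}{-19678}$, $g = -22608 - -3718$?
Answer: $\frac{215096429851}{1430259222480} \approx 0.15039$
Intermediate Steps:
$g = -18890$ ($g = -22608 + 3718 = -18890$)
$H = - \frac{61641201}{42750455}$ ($H = 1814 \left(- \frac{1}{4345}\right) + 20158 \left(- \frac{1}{19678}\right) = - \frac{1814}{4345} - \frac{10079}{9839} = - \frac{61641201}{42750455} \approx -1.4419$)
$\frac{H - 5030}{-14566 + g} = \frac{- \frac{61641201}{42750455} - 5030}{-14566 - 18890} = - \frac{215096429851}{42750455 \left(-33456\right)} = \left(- \frac{215096429851}{42750455}\right) \left(- \frac{1}{33456}\right) = \frac{215096429851}{1430259222480}$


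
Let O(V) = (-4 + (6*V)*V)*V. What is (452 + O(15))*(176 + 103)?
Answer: 5759118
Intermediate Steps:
O(V) = V*(-4 + 6*V**2) (O(V) = (-4 + 6*V**2)*V = V*(-4 + 6*V**2))
(452 + O(15))*(176 + 103) = (452 + (-4*15 + 6*15**3))*(176 + 103) = (452 + (-60 + 6*3375))*279 = (452 + (-60 + 20250))*279 = (452 + 20190)*279 = 20642*279 = 5759118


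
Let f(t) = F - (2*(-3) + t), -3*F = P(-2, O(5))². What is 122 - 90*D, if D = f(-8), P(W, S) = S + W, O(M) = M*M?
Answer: 14732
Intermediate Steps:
O(M) = M²
F = -529/3 (F = -(5² - 2)²/3 = -(25 - 2)²/3 = -⅓*23² = -⅓*529 = -529/3 ≈ -176.33)
f(t) = -511/3 - t (f(t) = -529/3 - (2*(-3) + t) = -529/3 - (-6 + t) = -529/3 + (6 - t) = -511/3 - t)
D = -487/3 (D = -511/3 - 1*(-8) = -511/3 + 8 = -487/3 ≈ -162.33)
122 - 90*D = 122 - 90*(-487/3) = 122 + 14610 = 14732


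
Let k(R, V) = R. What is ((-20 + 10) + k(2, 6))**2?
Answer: 64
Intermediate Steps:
((-20 + 10) + k(2, 6))**2 = ((-20 + 10) + 2)**2 = (-10 + 2)**2 = (-8)**2 = 64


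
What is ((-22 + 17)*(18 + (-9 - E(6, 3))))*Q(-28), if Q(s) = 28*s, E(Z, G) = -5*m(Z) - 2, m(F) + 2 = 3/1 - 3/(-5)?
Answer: 74480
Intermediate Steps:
m(F) = 8/5 (m(F) = -2 + (3/1 - 3/(-5)) = -2 + (3*1 - 3*(-⅕)) = -2 + (3 + ⅗) = -2 + 18/5 = 8/5)
E(Z, G) = -10 (E(Z, G) = -5*8/5 - 2 = -8 - 2 = -10)
((-22 + 17)*(18 + (-9 - E(6, 3))))*Q(-28) = ((-22 + 17)*(18 + (-9 - 1*(-10))))*(28*(-28)) = -5*(18 + (-9 + 10))*(-784) = -5*(18 + 1)*(-784) = -5*19*(-784) = -95*(-784) = 74480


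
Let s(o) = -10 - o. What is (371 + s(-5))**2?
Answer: 133956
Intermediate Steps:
(371 + s(-5))**2 = (371 + (-10 - 1*(-5)))**2 = (371 + (-10 + 5))**2 = (371 - 5)**2 = 366**2 = 133956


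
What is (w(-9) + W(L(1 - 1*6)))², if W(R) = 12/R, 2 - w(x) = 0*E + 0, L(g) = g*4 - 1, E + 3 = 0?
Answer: 100/49 ≈ 2.0408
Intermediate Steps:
E = -3 (E = -3 + 0 = -3)
L(g) = -1 + 4*g (L(g) = 4*g - 1 = -1 + 4*g)
w(x) = 2 (w(x) = 2 - (0*(-3) + 0) = 2 - (0 + 0) = 2 - 1*0 = 2 + 0 = 2)
(w(-9) + W(L(1 - 1*6)))² = (2 + 12/(-1 + 4*(1 - 1*6)))² = (2 + 12/(-1 + 4*(1 - 6)))² = (2 + 12/(-1 + 4*(-5)))² = (2 + 12/(-1 - 20))² = (2 + 12/(-21))² = (2 + 12*(-1/21))² = (2 - 4/7)² = (10/7)² = 100/49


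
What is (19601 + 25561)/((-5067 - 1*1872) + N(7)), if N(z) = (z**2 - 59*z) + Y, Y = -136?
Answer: -45162/7439 ≈ -6.0710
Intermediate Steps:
N(z) = -136 + z**2 - 59*z (N(z) = (z**2 - 59*z) - 136 = -136 + z**2 - 59*z)
(19601 + 25561)/((-5067 - 1*1872) + N(7)) = (19601 + 25561)/((-5067 - 1*1872) + (-136 + 7**2 - 59*7)) = 45162/((-5067 - 1872) + (-136 + 49 - 413)) = 45162/(-6939 - 500) = 45162/(-7439) = 45162*(-1/7439) = -45162/7439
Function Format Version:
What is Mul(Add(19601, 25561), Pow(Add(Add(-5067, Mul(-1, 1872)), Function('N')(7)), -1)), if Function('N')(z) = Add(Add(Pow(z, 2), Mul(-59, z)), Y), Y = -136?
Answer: Rational(-45162, 7439) ≈ -6.0710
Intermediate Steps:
Function('N')(z) = Add(-136, Pow(z, 2), Mul(-59, z)) (Function('N')(z) = Add(Add(Pow(z, 2), Mul(-59, z)), -136) = Add(-136, Pow(z, 2), Mul(-59, z)))
Mul(Add(19601, 25561), Pow(Add(Add(-5067, Mul(-1, 1872)), Function('N')(7)), -1)) = Mul(Add(19601, 25561), Pow(Add(Add(-5067, Mul(-1, 1872)), Add(-136, Pow(7, 2), Mul(-59, 7))), -1)) = Mul(45162, Pow(Add(Add(-5067, -1872), Add(-136, 49, -413)), -1)) = Mul(45162, Pow(Add(-6939, -500), -1)) = Mul(45162, Pow(-7439, -1)) = Mul(45162, Rational(-1, 7439)) = Rational(-45162, 7439)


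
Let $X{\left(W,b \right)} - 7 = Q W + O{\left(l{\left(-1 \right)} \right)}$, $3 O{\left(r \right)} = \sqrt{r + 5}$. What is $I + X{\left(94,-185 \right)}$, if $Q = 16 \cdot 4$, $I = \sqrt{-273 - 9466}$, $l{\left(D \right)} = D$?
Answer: $\frac{18071}{3} + i \sqrt{9739} \approx 6023.7 + 98.686 i$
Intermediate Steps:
$O{\left(r \right)} = \frac{\sqrt{5 + r}}{3}$ ($O{\left(r \right)} = \frac{\sqrt{r + 5}}{3} = \frac{\sqrt{5 + r}}{3}$)
$I = i \sqrt{9739}$ ($I = \sqrt{-9739} = i \sqrt{9739} \approx 98.686 i$)
$Q = 64$
$X{\left(W,b \right)} = \frac{23}{3} + 64 W$ ($X{\left(W,b \right)} = 7 + \left(64 W + \frac{\sqrt{5 - 1}}{3}\right) = 7 + \left(64 W + \frac{\sqrt{4}}{3}\right) = 7 + \left(64 W + \frac{1}{3} \cdot 2\right) = 7 + \left(64 W + \frac{2}{3}\right) = 7 + \left(\frac{2}{3} + 64 W\right) = \frac{23}{3} + 64 W$)
$I + X{\left(94,-185 \right)} = i \sqrt{9739} + \left(\frac{23}{3} + 64 \cdot 94\right) = i \sqrt{9739} + \left(\frac{23}{3} + 6016\right) = i \sqrt{9739} + \frac{18071}{3} = \frac{18071}{3} + i \sqrt{9739}$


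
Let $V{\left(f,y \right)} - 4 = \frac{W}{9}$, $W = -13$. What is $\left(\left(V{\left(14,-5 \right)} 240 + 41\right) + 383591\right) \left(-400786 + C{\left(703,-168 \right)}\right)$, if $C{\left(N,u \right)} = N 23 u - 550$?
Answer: $- \frac{3593917303808}{3} \approx -1.198 \cdot 10^{12}$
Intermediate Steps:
$V{\left(f,y \right)} = \frac{23}{9}$ ($V{\left(f,y \right)} = 4 - \frac{13}{9} = \frac{23}{9}$)
$C{\left(N,u \right)} = -550 + 23 N u$ ($C{\left(N,u \right)} = 23 N u - 550 = -550 + 23 N u$)
$\left(\left(V{\left(14,-5 \right)} 240 + 41\right) + 383591\right) \left(-400786 + C{\left(703,-168 \right)}\right) = \left(\left(\frac{23}{9} \cdot 240 + 41\right) + 383591\right) \left(-400786 + \left(-550 + 23 \cdot 703 \left(-168\right)\right)\right) = \left(\left(\frac{1840}{3} + 41\right) + 383591\right) \left(-400786 - 2716942\right) = \left(\frac{1963}{3} + 383591\right) \left(-400786 - 2716942\right) = \frac{1152736}{3} \left(-3117728\right) = - \frac{3593917303808}{3}$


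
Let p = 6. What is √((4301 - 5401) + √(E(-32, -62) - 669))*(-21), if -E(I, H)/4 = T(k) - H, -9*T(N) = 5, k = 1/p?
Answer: -7*√(-9900 + 3*I*√8233) ≈ -9.5744 - 696.56*I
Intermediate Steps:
k = ⅙ (k = 1/6 = ⅙ ≈ 0.16667)
T(N) = -5/9 (T(N) = -⅑*5 = -5/9)
E(I, H) = 20/9 + 4*H (E(I, H) = -4*(-5/9 - H) = 20/9 + 4*H)
√((4301 - 5401) + √(E(-32, -62) - 669))*(-21) = √((4301 - 5401) + √((20/9 + 4*(-62)) - 669))*(-21) = √(-1100 + √((20/9 - 248) - 669))*(-21) = √(-1100 + √(-2212/9 - 669))*(-21) = √(-1100 + √(-8233/9))*(-21) = √(-1100 + I*√8233/3)*(-21) = -21*√(-1100 + I*√8233/3)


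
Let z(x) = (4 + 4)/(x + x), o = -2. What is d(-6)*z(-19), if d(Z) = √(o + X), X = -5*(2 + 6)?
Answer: -4*I*√42/19 ≈ -1.3644*I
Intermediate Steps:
z(x) = 4/x (z(x) = 8/((2*x)) = 8*(1/(2*x)) = 4/x)
X = -40 (X = -5*8 = -40)
d(Z) = I*√42 (d(Z) = √(-2 - 40) = √(-42) = I*√42)
d(-6)*z(-19) = (I*√42)*(4/(-19)) = (I*√42)*(4*(-1/19)) = (I*√42)*(-4/19) = -4*I*√42/19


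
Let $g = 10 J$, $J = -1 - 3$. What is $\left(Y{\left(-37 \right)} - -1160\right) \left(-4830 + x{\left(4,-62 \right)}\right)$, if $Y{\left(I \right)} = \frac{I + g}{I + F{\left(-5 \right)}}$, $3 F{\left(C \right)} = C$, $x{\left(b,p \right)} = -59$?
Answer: $- \frac{658993199}{116} \approx -5.681 \cdot 10^{6}$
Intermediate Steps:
$J = -4$
$g = -40$ ($g = 10 \left(-4\right) = -40$)
$F{\left(C \right)} = \frac{C}{3}$
$Y{\left(I \right)} = \frac{-40 + I}{- \frac{5}{3} + I}$ ($Y{\left(I \right)} = \frac{I - 40}{I + \frac{1}{3} \left(-5\right)} = \frac{-40 + I}{I - \frac{5}{3}} = \frac{-40 + I}{- \frac{5}{3} + I}$)
$\left(Y{\left(-37 \right)} - -1160\right) \left(-4830 + x{\left(4,-62 \right)}\right) = \left(\frac{3 \left(-40 - 37\right)}{-5 + 3 \left(-37\right)} - -1160\right) \left(-4830 - 59\right) = \left(3 \frac{1}{-5 - 111} \left(-77\right) + 1160\right) \left(-4889\right) = \left(3 \frac{1}{-116} \left(-77\right) + 1160\right) \left(-4889\right) = \left(3 \left(- \frac{1}{116}\right) \left(-77\right) + 1160\right) \left(-4889\right) = \left(\frac{231}{116} + 1160\right) \left(-4889\right) = \frac{134791}{116} \left(-4889\right) = - \frac{658993199}{116}$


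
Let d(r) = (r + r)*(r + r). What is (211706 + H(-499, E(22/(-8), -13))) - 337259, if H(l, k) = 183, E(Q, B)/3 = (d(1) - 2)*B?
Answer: -125370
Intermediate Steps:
d(r) = 4*r² (d(r) = (2*r)*(2*r) = 4*r²)
E(Q, B) = 6*B (E(Q, B) = 3*((4*1² - 2)*B) = 3*((4*1 - 2)*B) = 3*((4 - 2)*B) = 3*(2*B) = 6*B)
(211706 + H(-499, E(22/(-8), -13))) - 337259 = (211706 + 183) - 337259 = 211889 - 337259 = -125370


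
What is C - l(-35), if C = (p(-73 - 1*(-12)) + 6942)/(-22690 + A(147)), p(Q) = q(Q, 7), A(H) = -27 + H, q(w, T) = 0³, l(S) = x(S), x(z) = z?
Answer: 391504/11285 ≈ 34.692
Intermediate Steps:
l(S) = S
q(w, T) = 0
p(Q) = 0
C = -3471/11285 (C = (0 + 6942)/(-22690 + (-27 + 147)) = 6942/(-22690 + 120) = 6942/(-22570) = 6942*(-1/22570) = -3471/11285 ≈ -0.30758)
C - l(-35) = -3471/11285 - 1*(-35) = -3471/11285 + 35 = 391504/11285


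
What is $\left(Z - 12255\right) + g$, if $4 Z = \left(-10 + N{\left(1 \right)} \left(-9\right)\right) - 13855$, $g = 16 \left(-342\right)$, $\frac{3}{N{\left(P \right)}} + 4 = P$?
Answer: $-21191$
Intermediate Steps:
$N{\left(P \right)} = \frac{3}{-4 + P}$
$g = -5472$
$Z = -3464$ ($Z = \frac{\left(-10 + \frac{3}{-4 + 1} \left(-9\right)\right) - 13855}{4} = \frac{\left(-10 + \frac{3}{-3} \left(-9\right)\right) - 13855}{4} = \frac{\left(-10 + 3 \left(- \frac{1}{3}\right) \left(-9\right)\right) - 13855}{4} = \frac{\left(-10 - -9\right) - 13855}{4} = \frac{\left(-10 + 9\right) - 13855}{4} = \frac{-1 - 13855}{4} = \frac{1}{4} \left(-13856\right) = -3464$)
$\left(Z - 12255\right) + g = \left(-3464 - 12255\right) - 5472 = -15719 - 5472 = -21191$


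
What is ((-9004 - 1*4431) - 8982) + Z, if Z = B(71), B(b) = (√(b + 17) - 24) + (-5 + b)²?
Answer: -18085 + 2*√22 ≈ -18076.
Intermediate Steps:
B(b) = -24 + (-5 + b)² + √(17 + b) (B(b) = (√(17 + b) - 24) + (-5 + b)² = (-24 + √(17 + b)) + (-5 + b)² = -24 + (-5 + b)² + √(17 + b))
Z = 4332 + 2*√22 (Z = -24 + (-5 + 71)² + √(17 + 71) = -24 + 66² + √88 = -24 + 4356 + 2*√22 = 4332 + 2*√22 ≈ 4341.4)
((-9004 - 1*4431) - 8982) + Z = ((-9004 - 1*4431) - 8982) + (4332 + 2*√22) = ((-9004 - 4431) - 8982) + (4332 + 2*√22) = (-13435 - 8982) + (4332 + 2*√22) = -22417 + (4332 + 2*√22) = -18085 + 2*√22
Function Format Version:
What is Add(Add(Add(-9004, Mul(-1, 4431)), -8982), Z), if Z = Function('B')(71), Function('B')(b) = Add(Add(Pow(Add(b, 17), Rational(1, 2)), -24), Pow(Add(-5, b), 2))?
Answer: Add(-18085, Mul(2, Pow(22, Rational(1, 2)))) ≈ -18076.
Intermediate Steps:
Function('B')(b) = Add(-24, Pow(Add(-5, b), 2), Pow(Add(17, b), Rational(1, 2))) (Function('B')(b) = Add(Add(Pow(Add(17, b), Rational(1, 2)), -24), Pow(Add(-5, b), 2)) = Add(Add(-24, Pow(Add(17, b), Rational(1, 2))), Pow(Add(-5, b), 2)) = Add(-24, Pow(Add(-5, b), 2), Pow(Add(17, b), Rational(1, 2))))
Z = Add(4332, Mul(2, Pow(22, Rational(1, 2)))) (Z = Add(-24, Pow(Add(-5, 71), 2), Pow(Add(17, 71), Rational(1, 2))) = Add(-24, Pow(66, 2), Pow(88, Rational(1, 2))) = Add(-24, 4356, Mul(2, Pow(22, Rational(1, 2)))) = Add(4332, Mul(2, Pow(22, Rational(1, 2)))) ≈ 4341.4)
Add(Add(Add(-9004, Mul(-1, 4431)), -8982), Z) = Add(Add(Add(-9004, Mul(-1, 4431)), -8982), Add(4332, Mul(2, Pow(22, Rational(1, 2))))) = Add(Add(Add(-9004, -4431), -8982), Add(4332, Mul(2, Pow(22, Rational(1, 2))))) = Add(Add(-13435, -8982), Add(4332, Mul(2, Pow(22, Rational(1, 2))))) = Add(-22417, Add(4332, Mul(2, Pow(22, Rational(1, 2))))) = Add(-18085, Mul(2, Pow(22, Rational(1, 2))))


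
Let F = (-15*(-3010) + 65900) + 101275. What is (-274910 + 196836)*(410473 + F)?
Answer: -48624331052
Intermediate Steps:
F = 212325 (F = (45150 + 65900) + 101275 = 111050 + 101275 = 212325)
(-274910 + 196836)*(410473 + F) = (-274910 + 196836)*(410473 + 212325) = -78074*622798 = -48624331052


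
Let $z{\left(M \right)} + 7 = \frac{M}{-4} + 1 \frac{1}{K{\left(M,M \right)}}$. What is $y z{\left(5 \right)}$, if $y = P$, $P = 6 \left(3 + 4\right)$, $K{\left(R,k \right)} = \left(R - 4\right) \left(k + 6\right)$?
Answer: $- \frac{7539}{22} \approx -342.68$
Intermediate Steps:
$K{\left(R,k \right)} = \left(-4 + R\right) \left(6 + k\right)$
$P = 42$ ($P = 6 \cdot 7 = 42$)
$y = 42$
$z{\left(M \right)} = -7 + \frac{1}{-24 + M^{2} + 2 M} - \frac{M}{4}$ ($z{\left(M \right)} = -7 + \left(\frac{M}{-4} + 1 \frac{1}{-24 - 4 M + 6 M + M M}\right) = -7 + \left(M \left(- \frac{1}{4}\right) + 1 \frac{1}{-24 - 4 M + 6 M + M^{2}}\right) = -7 - \left(- \frac{1}{-24 + M^{2} + 2 M} + \frac{M}{4}\right) = -7 + \frac{1}{-24 + M^{2} + 2 M} - \frac{M}{4}$)
$y z{\left(5 \right)} = 42 \frac{676 - 5^{3} - 160 - 30 \cdot 5^{2}}{4 \left(-24 + 5^{2} + 2 \cdot 5\right)} = 42 \frac{676 - 125 - 160 - 750}{4 \left(-24 + 25 + 10\right)} = 42 \frac{676 - 125 - 160 - 750}{4 \cdot 11} = 42 \cdot \frac{1}{4} \cdot \frac{1}{11} \left(-359\right) = 42 \left(- \frac{359}{44}\right) = - \frac{7539}{22}$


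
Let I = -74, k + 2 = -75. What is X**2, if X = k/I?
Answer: 5929/5476 ≈ 1.0827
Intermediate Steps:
k = -77 (k = -2 - 75 = -77)
X = 77/74 (X = -77/(-74) = -77*(-1/74) = 77/74 ≈ 1.0405)
X**2 = (77/74)**2 = 5929/5476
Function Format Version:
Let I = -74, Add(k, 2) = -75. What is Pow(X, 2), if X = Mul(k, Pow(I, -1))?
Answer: Rational(5929, 5476) ≈ 1.0827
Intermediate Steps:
k = -77 (k = Add(-2, -75) = -77)
X = Rational(77, 74) (X = Mul(-77, Pow(-74, -1)) = Mul(-77, Rational(-1, 74)) = Rational(77, 74) ≈ 1.0405)
Pow(X, 2) = Pow(Rational(77, 74), 2) = Rational(5929, 5476)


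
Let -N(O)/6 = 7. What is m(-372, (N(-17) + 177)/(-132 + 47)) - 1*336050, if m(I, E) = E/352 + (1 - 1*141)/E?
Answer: -54280685209/161568 ≈ -3.3596e+5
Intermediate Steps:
N(O) = -42 (N(O) = -6*7 = -42)
m(I, E) = -140/E + E/352 (m(I, E) = E*(1/352) + (1 - 141)/E = E/352 - 140/E = -140/E + E/352)
m(-372, (N(-17) + 177)/(-132 + 47)) - 1*336050 = (-140*(-132 + 47)/(-42 + 177) + ((-42 + 177)/(-132 + 47))/352) - 1*336050 = (-140/(135/(-85)) + (135/(-85))/352) - 336050 = (-140/(135*(-1/85)) + (135*(-1/85))/352) - 336050 = (-140/(-27/17) + (1/352)*(-27/17)) - 336050 = (-140*(-17/27) - 27/5984) - 336050 = (2380/27 - 27/5984) - 336050 = 14241191/161568 - 336050 = -54280685209/161568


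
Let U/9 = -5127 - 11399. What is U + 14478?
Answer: -134256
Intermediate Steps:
U = -148734 (U = 9*(-5127 - 11399) = 9*(-16526) = -148734)
U + 14478 = -148734 + 14478 = -134256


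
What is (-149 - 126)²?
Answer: 75625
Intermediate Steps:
(-149 - 126)² = (-275)² = 75625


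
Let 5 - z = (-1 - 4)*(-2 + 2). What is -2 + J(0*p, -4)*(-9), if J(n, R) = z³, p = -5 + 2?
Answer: -1127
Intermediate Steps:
p = -3
z = 5 (z = 5 - (-1 - 4)*(-2 + 2) = 5 - (-5)*0 = 5 - 1*0 = 5 + 0 = 5)
J(n, R) = 125 (J(n, R) = 5³ = 125)
-2 + J(0*p, -4)*(-9) = -2 + 125*(-9) = -2 - 1125 = -1127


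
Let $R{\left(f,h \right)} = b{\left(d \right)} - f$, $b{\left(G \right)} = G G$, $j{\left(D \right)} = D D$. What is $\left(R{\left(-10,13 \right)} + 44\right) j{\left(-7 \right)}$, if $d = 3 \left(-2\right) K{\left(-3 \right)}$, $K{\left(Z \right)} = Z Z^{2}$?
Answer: $1288602$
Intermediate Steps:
$K{\left(Z \right)} = Z^{3}$
$d = 162$ ($d = 3 \left(-2\right) \left(-3\right)^{3} = \left(-6\right) \left(-27\right) = 162$)
$j{\left(D \right)} = D^{2}$
$b{\left(G \right)} = G^{2}$
$R{\left(f,h \right)} = 26244 - f$ ($R{\left(f,h \right)} = 162^{2} - f = 26244 - f$)
$\left(R{\left(-10,13 \right)} + 44\right) j{\left(-7 \right)} = \left(\left(26244 - -10\right) + 44\right) \left(-7\right)^{2} = \left(\left(26244 + 10\right) + 44\right) 49 = \left(26254 + 44\right) 49 = 26298 \cdot 49 = 1288602$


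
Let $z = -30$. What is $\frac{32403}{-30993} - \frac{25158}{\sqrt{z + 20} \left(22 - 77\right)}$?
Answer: $- \frac{10801}{10331} - \frac{12579 i \sqrt{10}}{275} \approx -1.0455 - 144.65 i$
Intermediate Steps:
$\frac{32403}{-30993} - \frac{25158}{\sqrt{z + 20} \left(22 - 77\right)} = \frac{32403}{-30993} - \frac{25158}{\sqrt{-30 + 20} \left(22 - 77\right)} = 32403 \left(- \frac{1}{30993}\right) - \frac{25158}{\sqrt{-10} \left(-55\right)} = - \frac{10801}{10331} - \frac{25158}{i \sqrt{10} \left(-55\right)} = - \frac{10801}{10331} - \frac{25158}{\left(-55\right) i \sqrt{10}} = - \frac{10801}{10331} - 25158 \frac{i \sqrt{10}}{550} = - \frac{10801}{10331} - \frac{12579 i \sqrt{10}}{275}$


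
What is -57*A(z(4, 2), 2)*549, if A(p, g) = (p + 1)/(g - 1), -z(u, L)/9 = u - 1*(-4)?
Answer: 2221803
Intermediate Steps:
z(u, L) = -36 - 9*u (z(u, L) = -9*(u - 1*(-4)) = -9*(u + 4) = -9*(4 + u) = -36 - 9*u)
A(p, g) = (1 + p)/(-1 + g)
-57*A(z(4, 2), 2)*549 = -57*(1 + (-36 - 9*4))/(-1 + 2)*549 = -57*(1 + (-36 - 36))/1*549 = -57*(1 - 72)*549 = -57*(-71)*549 = 4047*549 = 2221803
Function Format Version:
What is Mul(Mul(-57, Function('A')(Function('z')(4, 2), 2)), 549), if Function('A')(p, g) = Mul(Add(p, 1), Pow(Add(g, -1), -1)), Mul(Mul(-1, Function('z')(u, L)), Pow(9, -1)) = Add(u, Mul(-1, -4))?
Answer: 2221803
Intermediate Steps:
Function('z')(u, L) = Add(-36, Mul(-9, u)) (Function('z')(u, L) = Mul(-9, Add(u, Mul(-1, -4))) = Mul(-9, Add(u, 4)) = Mul(-9, Add(4, u)) = Add(-36, Mul(-9, u)))
Function('A')(p, g) = Mul(Pow(Add(-1, g), -1), Add(1, p)) (Function('A')(p, g) = Mul(Add(1, p), Pow(Add(-1, g), -1)) = Mul(Pow(Add(-1, g), -1), Add(1, p)))
Mul(Mul(-57, Function('A')(Function('z')(4, 2), 2)), 549) = Mul(Mul(-57, Mul(Pow(Add(-1, 2), -1), Add(1, Add(-36, Mul(-9, 4))))), 549) = Mul(Mul(-57, Mul(Pow(1, -1), Add(1, Add(-36, -36)))), 549) = Mul(Mul(-57, Mul(1, Add(1, -72))), 549) = Mul(Mul(-57, Mul(1, -71)), 549) = Mul(Mul(-57, -71), 549) = Mul(4047, 549) = 2221803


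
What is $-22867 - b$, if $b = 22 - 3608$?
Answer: $-19281$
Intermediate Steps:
$b = -3586$ ($b = 22 - 3608 = -3586$)
$-22867 - b = -22867 - -3586 = -22867 + 3586 = -19281$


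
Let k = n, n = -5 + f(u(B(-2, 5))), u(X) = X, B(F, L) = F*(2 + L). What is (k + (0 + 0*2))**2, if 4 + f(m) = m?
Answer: 529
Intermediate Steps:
f(m) = -4 + m
n = -23 (n = -5 + (-4 - 2*(2 + 5)) = -5 + (-4 - 2*7) = -5 + (-4 - 14) = -5 - 18 = -23)
k = -23
(k + (0 + 0*2))**2 = (-23 + (0 + 0*2))**2 = (-23 + (0 + 0))**2 = (-23 + 0)**2 = (-23)**2 = 529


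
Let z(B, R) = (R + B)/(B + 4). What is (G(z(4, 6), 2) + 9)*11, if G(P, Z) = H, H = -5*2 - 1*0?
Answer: -11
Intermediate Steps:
H = -10 (H = -10 + 0 = -10)
z(B, R) = (B + R)/(4 + B)
G(P, Z) = -10
(G(z(4, 6), 2) + 9)*11 = (-10 + 9)*11 = -1*11 = -11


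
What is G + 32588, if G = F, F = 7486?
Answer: 40074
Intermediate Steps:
G = 7486
G + 32588 = 7486 + 32588 = 40074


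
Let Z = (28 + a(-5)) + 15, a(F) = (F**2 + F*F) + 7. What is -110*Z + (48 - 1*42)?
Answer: -10994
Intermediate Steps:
a(F) = 7 + 2*F**2 (a(F) = (F**2 + F**2) + 7 = 2*F**2 + 7 = 7 + 2*F**2)
Z = 100 (Z = (28 + (7 + 2*(-5)**2)) + 15 = (28 + (7 + 2*25)) + 15 = (28 + (7 + 50)) + 15 = (28 + 57) + 15 = 85 + 15 = 100)
-110*Z + (48 - 1*42) = -110*100 + (48 - 1*42) = -11000 + (48 - 42) = -11000 + 6 = -10994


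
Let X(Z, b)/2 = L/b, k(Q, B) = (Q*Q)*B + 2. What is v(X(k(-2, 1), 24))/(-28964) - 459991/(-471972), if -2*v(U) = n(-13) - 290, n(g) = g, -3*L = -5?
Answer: 6625837783/6835098504 ≈ 0.96938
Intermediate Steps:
L = 5/3 (L = -1/3*(-5) = 5/3 ≈ 1.6667)
k(Q, B) = 2 + B*Q**2 (k(Q, B) = Q**2*B + 2 = B*Q**2 + 2 = 2 + B*Q**2)
X(Z, b) = 10/(3*b) (X(Z, b) = 2*(5/(3*b)) = 10/(3*b))
v(U) = 303/2 (v(U) = -(-13 - 290)/2 = -1/2*(-303) = 303/2)
v(X(k(-2, 1), 24))/(-28964) - 459991/(-471972) = (303/2)/(-28964) - 459991/(-471972) = (303/2)*(-1/28964) - 459991*(-1/471972) = -303/57928 + 459991/471972 = 6625837783/6835098504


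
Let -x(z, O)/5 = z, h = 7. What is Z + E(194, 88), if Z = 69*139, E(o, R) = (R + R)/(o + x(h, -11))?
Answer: 1525145/159 ≈ 9592.1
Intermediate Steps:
x(z, O) = -5*z
E(o, R) = 2*R/(-35 + o) (E(o, R) = (R + R)/(o - 5*7) = (2*R)/(o - 35) = (2*R)/(-35 + o) = 2*R/(-35 + o))
Z = 9591
Z + E(194, 88) = 9591 + 2*88/(-35 + 194) = 9591 + 2*88/159 = 9591 + 2*88*(1/159) = 9591 + 176/159 = 1525145/159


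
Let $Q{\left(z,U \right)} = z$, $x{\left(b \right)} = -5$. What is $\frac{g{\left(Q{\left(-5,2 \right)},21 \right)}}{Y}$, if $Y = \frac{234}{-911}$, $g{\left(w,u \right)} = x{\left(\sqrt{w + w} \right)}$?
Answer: $\frac{4555}{234} \approx 19.466$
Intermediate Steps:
$g{\left(w,u \right)} = -5$
$Y = - \frac{234}{911}$ ($Y = 234 \left(- \frac{1}{911}\right) = - \frac{234}{911} \approx -0.25686$)
$\frac{g{\left(Q{\left(-5,2 \right)},21 \right)}}{Y} = - \frac{5}{- \frac{234}{911}} = \left(-5\right) \left(- \frac{911}{234}\right) = \frac{4555}{234}$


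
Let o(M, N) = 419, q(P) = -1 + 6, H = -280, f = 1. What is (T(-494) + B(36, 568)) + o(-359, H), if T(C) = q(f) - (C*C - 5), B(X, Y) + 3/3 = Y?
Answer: -243040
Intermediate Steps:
B(X, Y) = -1 + Y
q(P) = 5
T(C) = 10 - C² (T(C) = 5 - (C*C - 5) = 5 - (C² - 5) = 5 - (-5 + C²) = 5 + (5 - C²) = 10 - C²)
(T(-494) + B(36, 568)) + o(-359, H) = ((10 - 1*(-494)²) + (-1 + 568)) + 419 = ((10 - 1*244036) + 567) + 419 = ((10 - 244036) + 567) + 419 = (-244026 + 567) + 419 = -243459 + 419 = -243040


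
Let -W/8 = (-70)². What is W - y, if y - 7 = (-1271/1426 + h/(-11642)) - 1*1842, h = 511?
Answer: -5002413088/133883 ≈ -37364.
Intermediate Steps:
W = -39200 (W = -8*(-70)² = -8*4900 = -39200)
y = -245800512/133883 (y = 7 + ((-1271/1426 + 511/(-11642)) - 1*1842) = 7 + ((-1271*1/1426 + 511*(-1/11642)) - 1842) = 7 + ((-41/46 - 511/11642) - 1842) = 7 + (-125207/133883 - 1842) = 7 - 246737693/133883 = -245800512/133883 ≈ -1835.9)
W - y = -39200 - 1*(-245800512/133883) = -39200 + 245800512/133883 = -5002413088/133883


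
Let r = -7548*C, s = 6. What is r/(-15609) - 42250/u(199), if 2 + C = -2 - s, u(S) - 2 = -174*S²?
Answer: -6659498645/1378909466 ≈ -4.8295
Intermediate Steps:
u(S) = 2 - 174*S²
C = -10 (C = -2 + (-2 - 1*6) = -2 + (-2 - 6) = -2 - 8 = -10)
r = 75480 (r = -7548*(-10) = 75480)
r/(-15609) - 42250/u(199) = 75480/(-15609) - 42250/(2 - 174*199²) = 75480*(-1/15609) - 42250/(2 - 174*39601) = -25160/5203 - 42250/(2 - 6890574) = -25160/5203 - 42250/(-6890572) = -25160/5203 - 42250*(-1/6890572) = -25160/5203 + 1625/265022 = -6659498645/1378909466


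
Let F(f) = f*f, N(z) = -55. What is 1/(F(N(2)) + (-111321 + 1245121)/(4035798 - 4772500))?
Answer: 368351/1113694875 ≈ 0.00033075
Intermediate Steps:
F(f) = f²
1/(F(N(2)) + (-111321 + 1245121)/(4035798 - 4772500)) = 1/((-55)² + (-111321 + 1245121)/(4035798 - 4772500)) = 1/(3025 + 1133800/(-736702)) = 1/(3025 + 1133800*(-1/736702)) = 1/(3025 - 566900/368351) = 1/(1113694875/368351) = 368351/1113694875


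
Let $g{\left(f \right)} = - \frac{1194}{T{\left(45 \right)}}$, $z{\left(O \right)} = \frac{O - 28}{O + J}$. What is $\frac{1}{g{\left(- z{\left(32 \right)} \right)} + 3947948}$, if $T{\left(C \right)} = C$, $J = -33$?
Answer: $\frac{15}{59218822} \approx 2.533 \cdot 10^{-7}$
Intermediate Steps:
$z{\left(O \right)} = \frac{-28 + O}{-33 + O}$ ($z{\left(O \right)} = \frac{O - 28}{O - 33} = \frac{-28 + O}{-33 + O}$)
$g{\left(f \right)} = - \frac{398}{15}$ ($g{\left(f \right)} = - \frac{1194}{45} = \left(-1194\right) \frac{1}{45} = - \frac{398}{15}$)
$\frac{1}{g{\left(- z{\left(32 \right)} \right)} + 3947948} = \frac{1}{- \frac{398}{15} + 3947948} = \frac{1}{\frac{59218822}{15}} = \frac{15}{59218822}$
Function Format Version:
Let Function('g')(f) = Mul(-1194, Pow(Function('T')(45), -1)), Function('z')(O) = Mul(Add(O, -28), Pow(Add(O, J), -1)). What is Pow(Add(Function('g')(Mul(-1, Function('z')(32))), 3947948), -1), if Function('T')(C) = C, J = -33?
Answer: Rational(15, 59218822) ≈ 2.5330e-7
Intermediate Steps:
Function('z')(O) = Mul(Pow(Add(-33, O), -1), Add(-28, O)) (Function('z')(O) = Mul(Add(O, -28), Pow(Add(O, -33), -1)) = Mul(Add(-28, O), Pow(Add(-33, O), -1)) = Mul(Pow(Add(-33, O), -1), Add(-28, O)))
Function('g')(f) = Rational(-398, 15) (Function('g')(f) = Mul(-1194, Pow(45, -1)) = Mul(-1194, Rational(1, 45)) = Rational(-398, 15))
Pow(Add(Function('g')(Mul(-1, Function('z')(32))), 3947948), -1) = Pow(Add(Rational(-398, 15), 3947948), -1) = Pow(Rational(59218822, 15), -1) = Rational(15, 59218822)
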